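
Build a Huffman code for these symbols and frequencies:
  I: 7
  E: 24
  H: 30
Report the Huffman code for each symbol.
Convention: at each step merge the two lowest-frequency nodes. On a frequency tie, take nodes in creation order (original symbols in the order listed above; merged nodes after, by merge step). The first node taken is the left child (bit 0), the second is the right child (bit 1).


Huffman tree construction:
Step 1: Merge I(7) + E(24) = 31
Step 2: Merge H(30) + (I+E)(31) = 61
Read each symbol's code off the tree from the root (left child = 0, right child = 1).

Codes:
  I: 10 (length 2)
  E: 11 (length 2)
  H: 0 (length 1)
Average code length: 92/61 = 1.5082 bits/symbol


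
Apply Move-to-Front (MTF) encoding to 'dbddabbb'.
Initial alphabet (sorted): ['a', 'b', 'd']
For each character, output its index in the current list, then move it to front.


MTF encoding:
'd': index 2 in ['a', 'b', 'd'] -> ['d', 'a', 'b']
'b': index 2 in ['d', 'a', 'b'] -> ['b', 'd', 'a']
'd': index 1 in ['b', 'd', 'a'] -> ['d', 'b', 'a']
'd': index 0 in ['d', 'b', 'a'] -> ['d', 'b', 'a']
'a': index 2 in ['d', 'b', 'a'] -> ['a', 'd', 'b']
'b': index 2 in ['a', 'd', 'b'] -> ['b', 'a', 'd']
'b': index 0 in ['b', 'a', 'd'] -> ['b', 'a', 'd']
'b': index 0 in ['b', 'a', 'd'] -> ['b', 'a', 'd']


Output: [2, 2, 1, 0, 2, 2, 0, 0]


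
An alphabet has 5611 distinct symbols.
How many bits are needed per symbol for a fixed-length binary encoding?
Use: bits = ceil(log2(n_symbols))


log2(5611) = 12.454
Bracket: 2^12 = 4096 < 5611 <= 2^13 = 8192
So ceil(log2(5611)) = 13

bits = ceil(log2(5611)) = ceil(12.454) = 13 bits


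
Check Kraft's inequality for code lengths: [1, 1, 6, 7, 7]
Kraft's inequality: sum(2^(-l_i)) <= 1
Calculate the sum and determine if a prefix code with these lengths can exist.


Sum = 2^(-1) + 2^(-1) + 2^(-6) + 2^(-7) + 2^(-7)
    = 0.5 + 0.5 + 0.015625 + 0.0078125 + 0.0078125
    = 132/128 = 1.03125
Since 1.03125 > 1, Kraft's inequality is NOT satisfied.
A prefix code with these lengths CANNOT exist.

Kraft sum = 1.03125. Not satisfied.


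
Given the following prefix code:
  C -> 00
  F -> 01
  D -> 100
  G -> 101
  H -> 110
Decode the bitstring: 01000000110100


Decoding step by step:
Bits 01 -> F
Bits 00 -> C
Bits 00 -> C
Bits 00 -> C
Bits 110 -> H
Bits 100 -> D


Decoded message: FCCCHD


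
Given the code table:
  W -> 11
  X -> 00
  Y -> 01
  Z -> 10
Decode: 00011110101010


Decoding:
00 -> X
01 -> Y
11 -> W
10 -> Z
10 -> Z
10 -> Z
10 -> Z


Result: XYWZZZZ


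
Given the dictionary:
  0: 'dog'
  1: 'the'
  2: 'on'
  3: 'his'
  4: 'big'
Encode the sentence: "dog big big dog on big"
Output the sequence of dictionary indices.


Look up each word in the dictionary:
  'dog' -> 0
  'big' -> 4
  'big' -> 4
  'dog' -> 0
  'on' -> 2
  'big' -> 4

Encoded: [0, 4, 4, 0, 2, 4]


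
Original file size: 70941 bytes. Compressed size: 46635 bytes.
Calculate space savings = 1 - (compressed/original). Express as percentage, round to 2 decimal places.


ratio = compressed/original = 46635/70941 = 0.657377
savings = 1 - ratio = 1 - 0.657377 = 0.342623
as a percentage: 0.342623 * 100 = 34.26%

Space savings = 1 - 46635/70941 = 34.26%


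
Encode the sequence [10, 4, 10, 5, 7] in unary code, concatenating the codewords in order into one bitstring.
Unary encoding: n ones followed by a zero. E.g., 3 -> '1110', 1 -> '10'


Encode each number as n ones followed by a terminating 0:
  10 -> 11111111110 (11 bits)
  4 -> 11110 (5 bits)
  10 -> 11111111110 (11 bits)
  5 -> 111110 (6 bits)
  7 -> 11111110 (8 bits)
Total length = 11 + 5 + 11 + 6 + 8 = 41 bits.

Unary([10, 4, 10, 5, 7]) = 11111111110111101111111111011111011111110 (41 bits)


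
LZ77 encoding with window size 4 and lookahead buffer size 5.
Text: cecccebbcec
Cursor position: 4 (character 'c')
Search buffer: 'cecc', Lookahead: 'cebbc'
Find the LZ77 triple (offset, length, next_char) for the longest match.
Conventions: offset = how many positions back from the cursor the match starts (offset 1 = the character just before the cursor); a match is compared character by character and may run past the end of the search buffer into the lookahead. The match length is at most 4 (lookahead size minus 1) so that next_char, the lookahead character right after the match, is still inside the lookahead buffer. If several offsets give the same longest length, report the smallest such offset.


Try each offset into the search buffer:
  offset=1 (pos 3, char 'c'): match length 1
  offset=2 (pos 2, char 'c'): match length 1
  offset=3 (pos 1, char 'e'): match length 0
  offset=4 (pos 0, char 'c'): match length 2
Longest match has length 2 at offset 4.
next_char = character at position 4 + 2 = 6 -> 'b'

Best match: offset=4, length=2 (matching 'ce' starting at position 0)
LZ77 triple: (4, 2, 'b')


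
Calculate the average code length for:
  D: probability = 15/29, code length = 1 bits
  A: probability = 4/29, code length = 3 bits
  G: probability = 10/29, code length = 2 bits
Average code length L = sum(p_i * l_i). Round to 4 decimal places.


Weighted contributions p_i * l_i:
  D: (15/29) * 1 = 15/29
  A: (4/29) * 3 = 12/29
  G: (10/29) * 2 = 20/29
Sum = (15 + 12 + 20)/29 = 47/29

L = 47/29 = 1.6207 bits/symbol


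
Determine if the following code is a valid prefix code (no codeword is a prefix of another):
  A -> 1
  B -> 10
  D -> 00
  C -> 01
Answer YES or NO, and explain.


Checking each pair (does one codeword prefix another?):
  A='1' vs B='10': prefix -- VIOLATION

NO -- this is NOT a valid prefix code. A (1) is a prefix of B (10).


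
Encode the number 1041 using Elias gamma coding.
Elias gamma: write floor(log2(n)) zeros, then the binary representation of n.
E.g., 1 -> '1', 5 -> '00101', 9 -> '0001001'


num_bits = floor(log2(1041)) + 1 = 11
leading_zeros = num_bits - 1 = 10
binary(1041) = 10000010001

Elias gamma(1041) = '0000000000' + '10000010001' = 000000000010000010001 (21 bits)


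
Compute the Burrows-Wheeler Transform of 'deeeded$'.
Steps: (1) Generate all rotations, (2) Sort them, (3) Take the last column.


Rotations (sorted):
  0: $deeeded -> last char: d
  1: d$deeede -> last char: e
  2: ded$deee -> last char: e
  3: deeeded$ -> last char: $
  4: ed$deeed -> last char: d
  5: eded$dee -> last char: e
  6: eeded$de -> last char: e
  7: eeeded$d -> last char: d


BWT = dee$deed


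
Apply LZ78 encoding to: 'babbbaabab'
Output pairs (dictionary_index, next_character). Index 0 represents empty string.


LZ78 encoding steps:
Dictionary: {0: ''}
Step 1: w='' (idx 0), next='b' -> output (0, 'b'), add 'b' as idx 1
Step 2: w='' (idx 0), next='a' -> output (0, 'a'), add 'a' as idx 2
Step 3: w='b' (idx 1), next='b' -> output (1, 'b'), add 'bb' as idx 3
Step 4: w='b' (idx 1), next='a' -> output (1, 'a'), add 'ba' as idx 4
Step 5: w='a' (idx 2), next='b' -> output (2, 'b'), add 'ab' as idx 5
Step 6: w='ab' (idx 5), end of input -> output (5, '')


Encoded: [(0, 'b'), (0, 'a'), (1, 'b'), (1, 'a'), (2, 'b'), (5, '')]


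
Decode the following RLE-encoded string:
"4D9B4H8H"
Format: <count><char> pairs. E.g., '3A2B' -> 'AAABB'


Expanding each <count><char> pair:
  4D -> 'DDDD'
  9B -> 'BBBBBBBBB'
  4H -> 'HHHH'
  8H -> 'HHHHHHHH'

Decoded = DDDDBBBBBBBBBHHHHHHHHHHHH


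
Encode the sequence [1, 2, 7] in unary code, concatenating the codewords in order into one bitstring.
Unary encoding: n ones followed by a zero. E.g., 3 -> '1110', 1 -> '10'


Encode each number as n ones followed by a terminating 0:
  1 -> 10 (2 bits)
  2 -> 110 (3 bits)
  7 -> 11111110 (8 bits)
Total length = 2 + 3 + 8 = 13 bits.

Unary([1, 2, 7]) = 1011011111110 (13 bits)


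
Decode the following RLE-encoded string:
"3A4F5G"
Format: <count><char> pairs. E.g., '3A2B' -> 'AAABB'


Expanding each <count><char> pair:
  3A -> 'AAA'
  4F -> 'FFFF'
  5G -> 'GGGGG'

Decoded = AAAFFFFGGGGG


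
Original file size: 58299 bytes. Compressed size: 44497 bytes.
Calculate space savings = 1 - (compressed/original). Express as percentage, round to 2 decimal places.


ratio = compressed/original = 44497/58299 = 0.763255
savings = 1 - ratio = 1 - 0.763255 = 0.236745
as a percentage: 0.236745 * 100 = 23.67%

Space savings = 1 - 44497/58299 = 23.67%


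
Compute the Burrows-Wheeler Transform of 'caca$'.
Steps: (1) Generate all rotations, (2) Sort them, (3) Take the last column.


Rotations (sorted):
  0: $caca -> last char: a
  1: a$cac -> last char: c
  2: aca$c -> last char: c
  3: ca$ca -> last char: a
  4: caca$ -> last char: $


BWT = acca$


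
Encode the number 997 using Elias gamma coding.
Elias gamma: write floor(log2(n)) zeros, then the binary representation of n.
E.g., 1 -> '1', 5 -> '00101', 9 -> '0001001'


num_bits = floor(log2(997)) + 1 = 10
leading_zeros = num_bits - 1 = 9
binary(997) = 1111100101

Elias gamma(997) = '000000000' + '1111100101' = 0000000001111100101 (19 bits)


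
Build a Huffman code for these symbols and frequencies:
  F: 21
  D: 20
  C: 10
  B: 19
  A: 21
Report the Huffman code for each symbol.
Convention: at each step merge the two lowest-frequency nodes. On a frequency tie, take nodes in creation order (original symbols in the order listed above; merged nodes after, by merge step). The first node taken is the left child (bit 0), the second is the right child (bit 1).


Huffman tree construction:
Step 1: Merge C(10) + B(19) = 29
Step 2: Merge D(20) + F(21) = 41
Step 3: Merge A(21) + (C+B)(29) = 50
Step 4: Merge (D+F)(41) + (A+(C+B))(50) = 91
Read each symbol's code off the tree from the root (left child = 0, right child = 1).

Codes:
  F: 01 (length 2)
  D: 00 (length 2)
  C: 110 (length 3)
  B: 111 (length 3)
  A: 10 (length 2)
Average code length: 211/91 = 2.3187 bits/symbol


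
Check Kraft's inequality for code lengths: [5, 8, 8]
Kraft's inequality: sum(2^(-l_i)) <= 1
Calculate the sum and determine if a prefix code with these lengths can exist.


Sum = 2^(-5) + 2^(-8) + 2^(-8)
    = 0.03125 + 0.00390625 + 0.00390625
    = 10/256 = 0.0390625
Since 0.0390625 <= 1, Kraft's inequality IS satisfied.
A prefix code with these lengths CAN exist.

Kraft sum = 0.0390625. Satisfied.


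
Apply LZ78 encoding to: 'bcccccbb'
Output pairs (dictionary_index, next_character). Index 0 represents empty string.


LZ78 encoding steps:
Dictionary: {0: ''}
Step 1: w='' (idx 0), next='b' -> output (0, 'b'), add 'b' as idx 1
Step 2: w='' (idx 0), next='c' -> output (0, 'c'), add 'c' as idx 2
Step 3: w='c' (idx 2), next='c' -> output (2, 'c'), add 'cc' as idx 3
Step 4: w='cc' (idx 3), next='b' -> output (3, 'b'), add 'ccb' as idx 4
Step 5: w='b' (idx 1), end of input -> output (1, '')


Encoded: [(0, 'b'), (0, 'c'), (2, 'c'), (3, 'b'), (1, '')]


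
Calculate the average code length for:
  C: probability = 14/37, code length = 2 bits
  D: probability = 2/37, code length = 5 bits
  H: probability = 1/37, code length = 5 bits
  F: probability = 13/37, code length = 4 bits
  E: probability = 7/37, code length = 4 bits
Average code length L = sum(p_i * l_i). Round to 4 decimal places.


Weighted contributions p_i * l_i:
  C: (14/37) * 2 = 28/37
  D: (2/37) * 5 = 10/37
  H: (1/37) * 5 = 5/37
  F: (13/37) * 4 = 52/37
  E: (7/37) * 4 = 28/37
Sum = (28 + 10 + 5 + 52 + 28)/37 = 123/37

L = 123/37 = 3.3243 bits/symbol


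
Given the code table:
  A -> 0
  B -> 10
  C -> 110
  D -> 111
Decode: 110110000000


Decoding:
110 -> C
110 -> C
0 -> A
0 -> A
0 -> A
0 -> A
0 -> A
0 -> A


Result: CCAAAAAA


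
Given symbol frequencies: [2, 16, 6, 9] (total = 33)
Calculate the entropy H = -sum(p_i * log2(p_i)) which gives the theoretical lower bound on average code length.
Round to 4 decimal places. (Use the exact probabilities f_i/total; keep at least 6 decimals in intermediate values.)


Per-symbol terms -p_i * log2(p_i) with p_i = f_i/33:
  p = 2/33 = 0.060606: log2(p) = -4.044394, -p*log2(p) = 0.245115
  p = 16/33 = 0.484848: log2(p) = -1.044394, -p*log2(p) = 0.506373
  p = 6/33 = 0.181818: log2(p) = -2.459432, -p*log2(p) = 0.447169
  p = 9/33 = 0.272727: log2(p) = -1.874469, -p*log2(p) = 0.511219
H = 0.245115 + 0.506373 + 0.447169 + 0.511219 = 1.709876

H = 1.7099 bits/symbol


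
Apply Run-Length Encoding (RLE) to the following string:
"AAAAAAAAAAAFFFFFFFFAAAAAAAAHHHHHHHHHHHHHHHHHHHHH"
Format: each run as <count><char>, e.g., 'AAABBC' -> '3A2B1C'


Scanning runs left to right:
  i=0: run of 'A' x 11 -> '11A'
  i=11: run of 'F' x 8 -> '8F'
  i=19: run of 'A' x 8 -> '8A'
  i=27: run of 'H' x 21 -> '21H'

RLE = 11A8F8A21H


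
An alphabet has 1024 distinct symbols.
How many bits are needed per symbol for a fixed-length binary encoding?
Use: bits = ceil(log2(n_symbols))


log2(1024) = 10.0
Bracket: 2^9 = 512 < 1024 <= 2^10 = 1024
So ceil(log2(1024)) = 10

bits = ceil(log2(1024)) = ceil(10.0) = 10 bits


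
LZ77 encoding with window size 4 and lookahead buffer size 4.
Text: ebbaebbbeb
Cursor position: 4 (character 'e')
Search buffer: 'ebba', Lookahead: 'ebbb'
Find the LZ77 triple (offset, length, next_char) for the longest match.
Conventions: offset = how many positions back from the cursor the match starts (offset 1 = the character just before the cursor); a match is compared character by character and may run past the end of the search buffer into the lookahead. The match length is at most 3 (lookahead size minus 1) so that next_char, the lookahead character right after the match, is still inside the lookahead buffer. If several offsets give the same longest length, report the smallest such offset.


Try each offset into the search buffer:
  offset=1 (pos 3, char 'a'): match length 0
  offset=2 (pos 2, char 'b'): match length 0
  offset=3 (pos 1, char 'b'): match length 0
  offset=4 (pos 0, char 'e'): match length 3
Longest match has length 3 at offset 4.
next_char = character at position 4 + 3 = 7 -> 'b'

Best match: offset=4, length=3 (matching 'ebb' starting at position 0)
LZ77 triple: (4, 3, 'b')


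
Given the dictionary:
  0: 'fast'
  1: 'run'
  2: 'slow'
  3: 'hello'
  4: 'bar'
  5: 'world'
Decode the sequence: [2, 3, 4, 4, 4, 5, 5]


Look up each index in the dictionary:
  2 -> 'slow'
  3 -> 'hello'
  4 -> 'bar'
  4 -> 'bar'
  4 -> 'bar'
  5 -> 'world'
  5 -> 'world'

Decoded: "slow hello bar bar bar world world"


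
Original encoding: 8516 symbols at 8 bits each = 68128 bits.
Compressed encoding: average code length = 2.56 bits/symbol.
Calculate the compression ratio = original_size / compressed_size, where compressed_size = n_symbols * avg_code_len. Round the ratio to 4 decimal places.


original_size = n_symbols * orig_bits = 8516 * 8 = 68128 bits
compressed_size = n_symbols * avg_code_len = 8516 * 2.56 = 21800.96 bits
ratio = original_size / compressed_size = 68128 / 21800.96 = 3.125

Compression ratio = 3.125


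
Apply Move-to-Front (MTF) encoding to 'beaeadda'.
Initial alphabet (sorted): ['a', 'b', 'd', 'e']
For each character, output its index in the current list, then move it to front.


MTF encoding:
'b': index 1 in ['a', 'b', 'd', 'e'] -> ['b', 'a', 'd', 'e']
'e': index 3 in ['b', 'a', 'd', 'e'] -> ['e', 'b', 'a', 'd']
'a': index 2 in ['e', 'b', 'a', 'd'] -> ['a', 'e', 'b', 'd']
'e': index 1 in ['a', 'e', 'b', 'd'] -> ['e', 'a', 'b', 'd']
'a': index 1 in ['e', 'a', 'b', 'd'] -> ['a', 'e', 'b', 'd']
'd': index 3 in ['a', 'e', 'b', 'd'] -> ['d', 'a', 'e', 'b']
'd': index 0 in ['d', 'a', 'e', 'b'] -> ['d', 'a', 'e', 'b']
'a': index 1 in ['d', 'a', 'e', 'b'] -> ['a', 'd', 'e', 'b']


Output: [1, 3, 2, 1, 1, 3, 0, 1]


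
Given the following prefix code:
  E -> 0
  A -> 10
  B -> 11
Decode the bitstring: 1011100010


Decoding step by step:
Bits 10 -> A
Bits 11 -> B
Bits 10 -> A
Bits 0 -> E
Bits 0 -> E
Bits 10 -> A


Decoded message: ABAEEA


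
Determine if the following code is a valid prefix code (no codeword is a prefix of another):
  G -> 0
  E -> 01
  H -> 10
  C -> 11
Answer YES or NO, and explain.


Checking each pair (does one codeword prefix another?):
  G='0' vs E='01': prefix -- VIOLATION

NO -- this is NOT a valid prefix code. G (0) is a prefix of E (01).


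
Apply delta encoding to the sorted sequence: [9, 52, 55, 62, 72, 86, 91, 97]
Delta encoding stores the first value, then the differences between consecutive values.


First value: 9
Deltas:
  52 - 9 = 43
  55 - 52 = 3
  62 - 55 = 7
  72 - 62 = 10
  86 - 72 = 14
  91 - 86 = 5
  97 - 91 = 6


Delta encoded: [9, 43, 3, 7, 10, 14, 5, 6]


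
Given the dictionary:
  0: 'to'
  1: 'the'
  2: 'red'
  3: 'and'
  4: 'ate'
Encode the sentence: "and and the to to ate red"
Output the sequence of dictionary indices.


Look up each word in the dictionary:
  'and' -> 3
  'and' -> 3
  'the' -> 1
  'to' -> 0
  'to' -> 0
  'ate' -> 4
  'red' -> 2

Encoded: [3, 3, 1, 0, 0, 4, 2]


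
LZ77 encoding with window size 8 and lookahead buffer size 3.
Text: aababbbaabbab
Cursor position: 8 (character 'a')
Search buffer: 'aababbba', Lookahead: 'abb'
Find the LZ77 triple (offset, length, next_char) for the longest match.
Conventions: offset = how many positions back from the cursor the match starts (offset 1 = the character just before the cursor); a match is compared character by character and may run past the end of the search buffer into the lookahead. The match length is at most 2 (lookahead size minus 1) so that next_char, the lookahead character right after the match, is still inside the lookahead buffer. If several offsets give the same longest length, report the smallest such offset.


Try each offset into the search buffer:
  offset=1 (pos 7, char 'a'): match length 1
  offset=2 (pos 6, char 'b'): match length 0
  offset=3 (pos 5, char 'b'): match length 0
  offset=4 (pos 4, char 'b'): match length 0
  offset=5 (pos 3, char 'a'): match length 2
  offset=6 (pos 2, char 'b'): match length 0
  offset=7 (pos 1, char 'a'): match length 2
  offset=8 (pos 0, char 'a'): match length 1
Longest match has length 2, found at offsets 5, 7; take the smallest, offset 5.
next_char = character at position 8 + 2 = 10 -> 'b'

Best match: offset=5, length=2 (matching 'ab' starting at position 3)
LZ77 triple: (5, 2, 'b')


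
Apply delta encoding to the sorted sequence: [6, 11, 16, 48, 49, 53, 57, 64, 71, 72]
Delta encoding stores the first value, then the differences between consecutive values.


First value: 6
Deltas:
  11 - 6 = 5
  16 - 11 = 5
  48 - 16 = 32
  49 - 48 = 1
  53 - 49 = 4
  57 - 53 = 4
  64 - 57 = 7
  71 - 64 = 7
  72 - 71 = 1


Delta encoded: [6, 5, 5, 32, 1, 4, 4, 7, 7, 1]


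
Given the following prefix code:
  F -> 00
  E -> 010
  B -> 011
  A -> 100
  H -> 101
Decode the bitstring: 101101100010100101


Decoding step by step:
Bits 101 -> H
Bits 101 -> H
Bits 100 -> A
Bits 010 -> E
Bits 100 -> A
Bits 101 -> H


Decoded message: HHAEAH


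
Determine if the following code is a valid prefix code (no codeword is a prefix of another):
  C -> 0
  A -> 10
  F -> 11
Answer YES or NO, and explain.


Checking each pair (does one codeword prefix another?):
  C='0' vs A='10': no prefix
  C='0' vs F='11': no prefix
  A='10' vs C='0': no prefix
  A='10' vs F='11': no prefix
  F='11' vs C='0': no prefix
  F='11' vs A='10': no prefix
No violation found over all pairs.

YES -- this is a valid prefix code. No codeword is a prefix of any other codeword.


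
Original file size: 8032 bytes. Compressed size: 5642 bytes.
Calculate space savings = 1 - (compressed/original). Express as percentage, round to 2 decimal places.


ratio = compressed/original = 5642/8032 = 0.70244
savings = 1 - ratio = 1 - 0.70244 = 0.29756
as a percentage: 0.29756 * 100 = 29.76%

Space savings = 1 - 5642/8032 = 29.76%


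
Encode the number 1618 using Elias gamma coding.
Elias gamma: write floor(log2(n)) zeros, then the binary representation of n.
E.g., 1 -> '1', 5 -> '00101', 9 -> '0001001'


num_bits = floor(log2(1618)) + 1 = 11
leading_zeros = num_bits - 1 = 10
binary(1618) = 11001010010

Elias gamma(1618) = '0000000000' + '11001010010' = 000000000011001010010 (21 bits)


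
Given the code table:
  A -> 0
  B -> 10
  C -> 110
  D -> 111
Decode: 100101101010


Decoding:
10 -> B
0 -> A
10 -> B
110 -> C
10 -> B
10 -> B


Result: BABCBB


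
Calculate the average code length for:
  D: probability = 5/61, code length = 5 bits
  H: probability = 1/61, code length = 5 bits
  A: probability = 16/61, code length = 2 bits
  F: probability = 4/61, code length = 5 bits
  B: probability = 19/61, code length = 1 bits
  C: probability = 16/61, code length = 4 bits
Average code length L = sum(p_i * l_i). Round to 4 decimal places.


Weighted contributions p_i * l_i:
  D: (5/61) * 5 = 25/61
  H: (1/61) * 5 = 5/61
  A: (16/61) * 2 = 32/61
  F: (4/61) * 5 = 20/61
  B: (19/61) * 1 = 19/61
  C: (16/61) * 4 = 64/61
Sum = (25 + 5 + 32 + 20 + 19 + 64)/61 = 165/61

L = 165/61 = 2.7049 bits/symbol


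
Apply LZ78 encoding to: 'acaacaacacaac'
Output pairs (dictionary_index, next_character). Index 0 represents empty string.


LZ78 encoding steps:
Dictionary: {0: ''}
Step 1: w='' (idx 0), next='a' -> output (0, 'a'), add 'a' as idx 1
Step 2: w='' (idx 0), next='c' -> output (0, 'c'), add 'c' as idx 2
Step 3: w='a' (idx 1), next='a' -> output (1, 'a'), add 'aa' as idx 3
Step 4: w='c' (idx 2), next='a' -> output (2, 'a'), add 'ca' as idx 4
Step 5: w='a' (idx 1), next='c' -> output (1, 'c'), add 'ac' as idx 5
Step 6: w='ac' (idx 5), next='a' -> output (5, 'a'), add 'aca' as idx 6
Step 7: w='ac' (idx 5), end of input -> output (5, '')


Encoded: [(0, 'a'), (0, 'c'), (1, 'a'), (2, 'a'), (1, 'c'), (5, 'a'), (5, '')]


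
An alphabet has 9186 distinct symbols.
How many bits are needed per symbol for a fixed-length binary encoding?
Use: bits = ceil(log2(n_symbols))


log2(9186) = 13.1652
Bracket: 2^13 = 8192 < 9186 <= 2^14 = 16384
So ceil(log2(9186)) = 14

bits = ceil(log2(9186)) = ceil(13.1652) = 14 bits


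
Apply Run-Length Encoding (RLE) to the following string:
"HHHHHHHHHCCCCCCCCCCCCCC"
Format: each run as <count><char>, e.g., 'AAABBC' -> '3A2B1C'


Scanning runs left to right:
  i=0: run of 'H' x 9 -> '9H'
  i=9: run of 'C' x 14 -> '14C'

RLE = 9H14C


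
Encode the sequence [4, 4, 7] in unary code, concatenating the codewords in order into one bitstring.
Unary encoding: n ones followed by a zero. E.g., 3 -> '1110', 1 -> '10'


Encode each number as n ones followed by a terminating 0:
  4 -> 11110 (5 bits)
  4 -> 11110 (5 bits)
  7 -> 11111110 (8 bits)
Total length = 5 + 5 + 8 = 18 bits.

Unary([4, 4, 7]) = 111101111011111110 (18 bits)


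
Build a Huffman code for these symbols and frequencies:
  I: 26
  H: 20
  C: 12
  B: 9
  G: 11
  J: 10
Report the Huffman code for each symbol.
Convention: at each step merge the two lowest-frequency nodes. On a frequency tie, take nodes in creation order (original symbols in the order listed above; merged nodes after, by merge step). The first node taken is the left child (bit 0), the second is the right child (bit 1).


Huffman tree construction:
Step 1: Merge B(9) + J(10) = 19
Step 2: Merge G(11) + C(12) = 23
Step 3: Merge (B+J)(19) + H(20) = 39
Step 4: Merge (G+C)(23) + I(26) = 49
Step 5: Merge ((B+J)+H)(39) + ((G+C)+I)(49) = 88
Read each symbol's code off the tree from the root (left child = 0, right child = 1).

Codes:
  I: 11 (length 2)
  H: 01 (length 2)
  C: 101 (length 3)
  B: 000 (length 3)
  G: 100 (length 3)
  J: 001 (length 3)
Average code length: 218/88 = 2.4773 bits/symbol


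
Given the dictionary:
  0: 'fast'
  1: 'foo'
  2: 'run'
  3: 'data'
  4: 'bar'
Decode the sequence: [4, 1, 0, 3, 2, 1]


Look up each index in the dictionary:
  4 -> 'bar'
  1 -> 'foo'
  0 -> 'fast'
  3 -> 'data'
  2 -> 'run'
  1 -> 'foo'

Decoded: "bar foo fast data run foo"


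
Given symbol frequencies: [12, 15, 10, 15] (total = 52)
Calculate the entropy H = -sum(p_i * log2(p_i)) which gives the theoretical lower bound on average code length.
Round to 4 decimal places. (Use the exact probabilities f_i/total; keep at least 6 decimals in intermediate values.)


Per-symbol terms -p_i * log2(p_i) with p_i = f_i/52:
  p = 12/52 = 0.230769: log2(p) = -2.115477, -p*log2(p) = 0.488187
  p = 15/52 = 0.288462: log2(p) = -1.793549, -p*log2(p) = 0.517370
  p = 10/52 = 0.192308: log2(p) = -2.378512, -p*log2(p) = 0.457406
  p = 15/52 = 0.288462: log2(p) = -1.793549, -p*log2(p) = 0.517370
H = 0.488187 + 0.517370 + 0.457406 + 0.517370 = 1.980333

H = 1.9803 bits/symbol


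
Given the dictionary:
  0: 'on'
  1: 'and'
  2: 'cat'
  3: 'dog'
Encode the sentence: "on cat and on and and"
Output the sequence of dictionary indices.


Look up each word in the dictionary:
  'on' -> 0
  'cat' -> 2
  'and' -> 1
  'on' -> 0
  'and' -> 1
  'and' -> 1

Encoded: [0, 2, 1, 0, 1, 1]


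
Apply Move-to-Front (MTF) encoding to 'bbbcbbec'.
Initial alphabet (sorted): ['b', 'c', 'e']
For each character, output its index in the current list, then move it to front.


MTF encoding:
'b': index 0 in ['b', 'c', 'e'] -> ['b', 'c', 'e']
'b': index 0 in ['b', 'c', 'e'] -> ['b', 'c', 'e']
'b': index 0 in ['b', 'c', 'e'] -> ['b', 'c', 'e']
'c': index 1 in ['b', 'c', 'e'] -> ['c', 'b', 'e']
'b': index 1 in ['c', 'b', 'e'] -> ['b', 'c', 'e']
'b': index 0 in ['b', 'c', 'e'] -> ['b', 'c', 'e']
'e': index 2 in ['b', 'c', 'e'] -> ['e', 'b', 'c']
'c': index 2 in ['e', 'b', 'c'] -> ['c', 'e', 'b']


Output: [0, 0, 0, 1, 1, 0, 2, 2]


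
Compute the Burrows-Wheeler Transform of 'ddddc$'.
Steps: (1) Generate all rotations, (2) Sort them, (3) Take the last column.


Rotations (sorted):
  0: $ddddc -> last char: c
  1: c$dddd -> last char: d
  2: dc$ddd -> last char: d
  3: ddc$dd -> last char: d
  4: dddc$d -> last char: d
  5: ddddc$ -> last char: $


BWT = cdddd$


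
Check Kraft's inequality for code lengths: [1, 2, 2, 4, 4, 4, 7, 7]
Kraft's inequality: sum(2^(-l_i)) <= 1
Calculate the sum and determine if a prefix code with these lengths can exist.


Sum = 2^(-1) + 2^(-2) + 2^(-2) + 2^(-4) + 2^(-4) + 2^(-4) + 2^(-7) + 2^(-7)
    = 0.5 + 0.25 + 0.25 + 0.0625 + 0.0625 + 0.0625 + 0.0078125 + 0.0078125
    = 154/128 = 1.203125
Since 1.203125 > 1, Kraft's inequality is NOT satisfied.
A prefix code with these lengths CANNOT exist.

Kraft sum = 1.203125. Not satisfied.


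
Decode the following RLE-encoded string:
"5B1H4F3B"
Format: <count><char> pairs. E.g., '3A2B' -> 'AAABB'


Expanding each <count><char> pair:
  5B -> 'BBBBB'
  1H -> 'H'
  4F -> 'FFFF'
  3B -> 'BBB'

Decoded = BBBBBHFFFFBBB


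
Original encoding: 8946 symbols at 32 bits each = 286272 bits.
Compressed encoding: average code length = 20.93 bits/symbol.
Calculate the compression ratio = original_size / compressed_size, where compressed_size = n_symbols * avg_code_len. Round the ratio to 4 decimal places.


original_size = n_symbols * orig_bits = 8946 * 32 = 286272 bits
compressed_size = n_symbols * avg_code_len = 8946 * 20.93 = 187239.78 bits
ratio = original_size / compressed_size = 286272 / 187239.78 = 1.5289

Compression ratio = 1.5289


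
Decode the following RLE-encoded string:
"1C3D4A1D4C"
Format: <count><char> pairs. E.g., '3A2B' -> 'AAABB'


Expanding each <count><char> pair:
  1C -> 'C'
  3D -> 'DDD'
  4A -> 'AAAA'
  1D -> 'D'
  4C -> 'CCCC'

Decoded = CDDDAAAADCCCC


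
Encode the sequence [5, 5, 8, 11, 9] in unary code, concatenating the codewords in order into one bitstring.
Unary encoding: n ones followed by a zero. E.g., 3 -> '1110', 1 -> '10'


Encode each number as n ones followed by a terminating 0:
  5 -> 111110 (6 bits)
  5 -> 111110 (6 bits)
  8 -> 111111110 (9 bits)
  11 -> 111111111110 (12 bits)
  9 -> 1111111110 (10 bits)
Total length = 6 + 6 + 9 + 12 + 10 = 43 bits.

Unary([5, 5, 8, 11, 9]) = 1111101111101111111101111111111101111111110 (43 bits)


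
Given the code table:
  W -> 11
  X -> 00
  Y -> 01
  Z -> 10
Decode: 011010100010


Decoding:
01 -> Y
10 -> Z
10 -> Z
10 -> Z
00 -> X
10 -> Z


Result: YZZZXZ


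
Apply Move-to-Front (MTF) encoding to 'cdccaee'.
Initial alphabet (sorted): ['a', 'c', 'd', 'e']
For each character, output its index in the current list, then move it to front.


MTF encoding:
'c': index 1 in ['a', 'c', 'd', 'e'] -> ['c', 'a', 'd', 'e']
'd': index 2 in ['c', 'a', 'd', 'e'] -> ['d', 'c', 'a', 'e']
'c': index 1 in ['d', 'c', 'a', 'e'] -> ['c', 'd', 'a', 'e']
'c': index 0 in ['c', 'd', 'a', 'e'] -> ['c', 'd', 'a', 'e']
'a': index 2 in ['c', 'd', 'a', 'e'] -> ['a', 'c', 'd', 'e']
'e': index 3 in ['a', 'c', 'd', 'e'] -> ['e', 'a', 'c', 'd']
'e': index 0 in ['e', 'a', 'c', 'd'] -> ['e', 'a', 'c', 'd']


Output: [1, 2, 1, 0, 2, 3, 0]


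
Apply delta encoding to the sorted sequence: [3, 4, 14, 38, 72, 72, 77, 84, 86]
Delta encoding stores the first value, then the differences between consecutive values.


First value: 3
Deltas:
  4 - 3 = 1
  14 - 4 = 10
  38 - 14 = 24
  72 - 38 = 34
  72 - 72 = 0
  77 - 72 = 5
  84 - 77 = 7
  86 - 84 = 2


Delta encoded: [3, 1, 10, 24, 34, 0, 5, 7, 2]


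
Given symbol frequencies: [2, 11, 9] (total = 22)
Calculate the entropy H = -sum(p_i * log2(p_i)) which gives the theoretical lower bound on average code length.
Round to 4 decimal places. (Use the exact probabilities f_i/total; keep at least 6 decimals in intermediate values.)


Per-symbol terms -p_i * log2(p_i) with p_i = f_i/22:
  p = 2/22 = 0.090909: log2(p) = -3.459432, -p*log2(p) = 0.314494
  p = 11/22 = 0.500000: log2(p) = -1.000000, -p*log2(p) = 0.500000
  p = 9/22 = 0.409091: log2(p) = -1.289507, -p*log2(p) = 0.527525
H = 0.314494 + 0.500000 + 0.527525 = 1.342019

H = 1.342 bits/symbol


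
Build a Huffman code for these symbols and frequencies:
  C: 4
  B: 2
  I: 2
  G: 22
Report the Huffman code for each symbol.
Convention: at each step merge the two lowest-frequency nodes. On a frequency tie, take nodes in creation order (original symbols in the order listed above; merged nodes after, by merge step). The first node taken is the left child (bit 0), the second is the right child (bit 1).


Huffman tree construction:
Step 1: Merge B(2) + I(2) = 4
Step 2: Merge C(4) + (B+I)(4) = 8
Step 3: Merge (C+(B+I))(8) + G(22) = 30
Read each symbol's code off the tree from the root (left child = 0, right child = 1).

Codes:
  C: 00 (length 2)
  B: 010 (length 3)
  I: 011 (length 3)
  G: 1 (length 1)
Average code length: 42/30 = 1.4000 bits/symbol


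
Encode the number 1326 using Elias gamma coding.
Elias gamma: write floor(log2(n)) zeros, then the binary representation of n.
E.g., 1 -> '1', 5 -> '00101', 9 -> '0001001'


num_bits = floor(log2(1326)) + 1 = 11
leading_zeros = num_bits - 1 = 10
binary(1326) = 10100101110

Elias gamma(1326) = '0000000000' + '10100101110' = 000000000010100101110 (21 bits)


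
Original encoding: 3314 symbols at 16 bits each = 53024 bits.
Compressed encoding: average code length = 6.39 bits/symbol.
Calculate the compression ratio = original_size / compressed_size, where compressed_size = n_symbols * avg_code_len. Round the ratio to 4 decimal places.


original_size = n_symbols * orig_bits = 3314 * 16 = 53024 bits
compressed_size = n_symbols * avg_code_len = 3314 * 6.39 = 21176.46 bits
ratio = original_size / compressed_size = 53024 / 21176.46 = 2.5039

Compression ratio = 2.5039


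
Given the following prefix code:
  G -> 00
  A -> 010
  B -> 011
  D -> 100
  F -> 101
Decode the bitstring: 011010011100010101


Decoding step by step:
Bits 011 -> B
Bits 010 -> A
Bits 011 -> B
Bits 100 -> D
Bits 010 -> A
Bits 101 -> F


Decoded message: BABDAF


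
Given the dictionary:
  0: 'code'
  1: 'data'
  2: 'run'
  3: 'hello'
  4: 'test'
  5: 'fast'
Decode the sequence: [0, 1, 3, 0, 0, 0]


Look up each index in the dictionary:
  0 -> 'code'
  1 -> 'data'
  3 -> 'hello'
  0 -> 'code'
  0 -> 'code'
  0 -> 'code'

Decoded: "code data hello code code code"


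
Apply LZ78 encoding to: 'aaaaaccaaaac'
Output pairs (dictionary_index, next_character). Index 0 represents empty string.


LZ78 encoding steps:
Dictionary: {0: ''}
Step 1: w='' (idx 0), next='a' -> output (0, 'a'), add 'a' as idx 1
Step 2: w='a' (idx 1), next='a' -> output (1, 'a'), add 'aa' as idx 2
Step 3: w='aa' (idx 2), next='c' -> output (2, 'c'), add 'aac' as idx 3
Step 4: w='' (idx 0), next='c' -> output (0, 'c'), add 'c' as idx 4
Step 5: w='aa' (idx 2), next='a' -> output (2, 'a'), add 'aaa' as idx 5
Step 6: w='a' (idx 1), next='c' -> output (1, 'c'), add 'ac' as idx 6


Encoded: [(0, 'a'), (1, 'a'), (2, 'c'), (0, 'c'), (2, 'a'), (1, 'c')]


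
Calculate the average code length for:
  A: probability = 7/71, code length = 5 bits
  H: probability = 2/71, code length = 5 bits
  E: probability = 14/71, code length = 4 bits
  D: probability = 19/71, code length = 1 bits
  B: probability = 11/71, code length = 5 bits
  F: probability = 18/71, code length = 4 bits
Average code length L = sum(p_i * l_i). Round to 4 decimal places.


Weighted contributions p_i * l_i:
  A: (7/71) * 5 = 35/71
  H: (2/71) * 5 = 10/71
  E: (14/71) * 4 = 56/71
  D: (19/71) * 1 = 19/71
  B: (11/71) * 5 = 55/71
  F: (18/71) * 4 = 72/71
Sum = (35 + 10 + 56 + 19 + 55 + 72)/71 = 247/71

L = 247/71 = 3.4789 bits/symbol


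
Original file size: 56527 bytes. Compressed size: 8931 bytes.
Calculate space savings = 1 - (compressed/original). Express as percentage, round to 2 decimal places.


ratio = compressed/original = 8931/56527 = 0.157995
savings = 1 - ratio = 1 - 0.157995 = 0.842005
as a percentage: 0.842005 * 100 = 84.2%

Space savings = 1 - 8931/56527 = 84.2%


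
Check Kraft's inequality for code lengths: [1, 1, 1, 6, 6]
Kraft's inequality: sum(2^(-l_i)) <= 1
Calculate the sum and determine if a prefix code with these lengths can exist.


Sum = 2^(-1) + 2^(-1) + 2^(-1) + 2^(-6) + 2^(-6)
    = 0.5 + 0.5 + 0.5 + 0.015625 + 0.015625
    = 98/64 = 1.53125
Since 1.53125 > 1, Kraft's inequality is NOT satisfied.
A prefix code with these lengths CANNOT exist.

Kraft sum = 1.53125. Not satisfied.


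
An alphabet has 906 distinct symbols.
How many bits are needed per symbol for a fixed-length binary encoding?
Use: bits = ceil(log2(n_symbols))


log2(906) = 9.8234
Bracket: 2^9 = 512 < 906 <= 2^10 = 1024
So ceil(log2(906)) = 10

bits = ceil(log2(906)) = ceil(9.8234) = 10 bits


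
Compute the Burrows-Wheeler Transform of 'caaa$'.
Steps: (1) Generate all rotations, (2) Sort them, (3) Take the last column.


Rotations (sorted):
  0: $caaa -> last char: a
  1: a$caa -> last char: a
  2: aa$ca -> last char: a
  3: aaa$c -> last char: c
  4: caaa$ -> last char: $


BWT = aaac$


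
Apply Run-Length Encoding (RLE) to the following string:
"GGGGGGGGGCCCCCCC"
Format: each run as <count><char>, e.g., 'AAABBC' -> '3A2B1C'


Scanning runs left to right:
  i=0: run of 'G' x 9 -> '9G'
  i=9: run of 'C' x 7 -> '7C'

RLE = 9G7C


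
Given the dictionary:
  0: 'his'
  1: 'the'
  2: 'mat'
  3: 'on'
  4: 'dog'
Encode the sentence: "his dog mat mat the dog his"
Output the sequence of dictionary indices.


Look up each word in the dictionary:
  'his' -> 0
  'dog' -> 4
  'mat' -> 2
  'mat' -> 2
  'the' -> 1
  'dog' -> 4
  'his' -> 0

Encoded: [0, 4, 2, 2, 1, 4, 0]


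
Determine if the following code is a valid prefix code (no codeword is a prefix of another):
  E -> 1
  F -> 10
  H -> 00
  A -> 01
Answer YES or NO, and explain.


Checking each pair (does one codeword prefix another?):
  E='1' vs F='10': prefix -- VIOLATION

NO -- this is NOT a valid prefix code. E (1) is a prefix of F (10).


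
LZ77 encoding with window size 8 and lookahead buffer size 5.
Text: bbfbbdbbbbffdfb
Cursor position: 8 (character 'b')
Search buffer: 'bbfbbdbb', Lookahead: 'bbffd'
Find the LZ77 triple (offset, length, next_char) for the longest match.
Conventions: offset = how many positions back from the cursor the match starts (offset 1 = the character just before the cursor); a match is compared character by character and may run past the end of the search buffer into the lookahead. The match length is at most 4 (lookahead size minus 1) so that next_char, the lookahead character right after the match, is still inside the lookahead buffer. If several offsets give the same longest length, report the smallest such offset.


Try each offset into the search buffer:
  offset=1 (pos 7, char 'b'): match length 2
  offset=2 (pos 6, char 'b'): match length 2
  offset=3 (pos 5, char 'd'): match length 0
  offset=4 (pos 4, char 'b'): match length 1
  offset=5 (pos 3, char 'b'): match length 2
  offset=6 (pos 2, char 'f'): match length 0
  offset=7 (pos 1, char 'b'): match length 1
  offset=8 (pos 0, char 'b'): match length 3
Longest match has length 3 at offset 8.
next_char = character at position 8 + 3 = 11 -> 'f'

Best match: offset=8, length=3 (matching 'bbf' starting at position 0)
LZ77 triple: (8, 3, 'f')


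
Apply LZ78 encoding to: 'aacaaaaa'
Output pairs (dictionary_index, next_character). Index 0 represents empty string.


LZ78 encoding steps:
Dictionary: {0: ''}
Step 1: w='' (idx 0), next='a' -> output (0, 'a'), add 'a' as idx 1
Step 2: w='a' (idx 1), next='c' -> output (1, 'c'), add 'ac' as idx 2
Step 3: w='a' (idx 1), next='a' -> output (1, 'a'), add 'aa' as idx 3
Step 4: w='aa' (idx 3), next='a' -> output (3, 'a'), add 'aaa' as idx 4


Encoded: [(0, 'a'), (1, 'c'), (1, 'a'), (3, 'a')]


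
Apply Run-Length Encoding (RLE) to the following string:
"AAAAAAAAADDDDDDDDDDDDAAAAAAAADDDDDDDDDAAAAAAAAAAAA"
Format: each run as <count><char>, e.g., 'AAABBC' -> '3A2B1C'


Scanning runs left to right:
  i=0: run of 'A' x 9 -> '9A'
  i=9: run of 'D' x 12 -> '12D'
  i=21: run of 'A' x 8 -> '8A'
  i=29: run of 'D' x 9 -> '9D'
  i=38: run of 'A' x 12 -> '12A'

RLE = 9A12D8A9D12A


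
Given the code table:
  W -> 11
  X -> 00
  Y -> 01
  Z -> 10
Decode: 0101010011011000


Decoding:
01 -> Y
01 -> Y
01 -> Y
00 -> X
11 -> W
01 -> Y
10 -> Z
00 -> X


Result: YYYXWYZX


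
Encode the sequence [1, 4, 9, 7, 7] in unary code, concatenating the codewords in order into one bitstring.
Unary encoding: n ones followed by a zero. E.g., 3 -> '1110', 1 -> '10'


Encode each number as n ones followed by a terminating 0:
  1 -> 10 (2 bits)
  4 -> 11110 (5 bits)
  9 -> 1111111110 (10 bits)
  7 -> 11111110 (8 bits)
  7 -> 11111110 (8 bits)
Total length = 2 + 5 + 10 + 8 + 8 = 33 bits.

Unary([1, 4, 9, 7, 7]) = 101111011111111101111111011111110 (33 bits)


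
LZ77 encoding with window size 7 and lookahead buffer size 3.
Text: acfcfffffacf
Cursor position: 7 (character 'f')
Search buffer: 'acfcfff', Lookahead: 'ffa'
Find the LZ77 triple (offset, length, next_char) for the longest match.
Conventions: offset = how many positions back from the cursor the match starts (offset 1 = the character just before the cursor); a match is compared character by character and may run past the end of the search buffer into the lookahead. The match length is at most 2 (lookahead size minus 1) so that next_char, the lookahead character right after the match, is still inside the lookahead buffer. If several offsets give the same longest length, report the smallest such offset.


Try each offset into the search buffer:
  offset=1 (pos 6, char 'f'): match length 2
  offset=2 (pos 5, char 'f'): match length 2
  offset=3 (pos 4, char 'f'): match length 2
  offset=4 (pos 3, char 'c'): match length 0
  offset=5 (pos 2, char 'f'): match length 1
  offset=6 (pos 1, char 'c'): match length 0
  offset=7 (pos 0, char 'a'): match length 0
Longest match has length 2, found at offsets 1, 2, 3; take the smallest, offset 1.
next_char = character at position 7 + 2 = 9 -> 'a'

Best match: offset=1, length=2 (matching 'ff' starting at position 6)
LZ77 triple: (1, 2, 'a')


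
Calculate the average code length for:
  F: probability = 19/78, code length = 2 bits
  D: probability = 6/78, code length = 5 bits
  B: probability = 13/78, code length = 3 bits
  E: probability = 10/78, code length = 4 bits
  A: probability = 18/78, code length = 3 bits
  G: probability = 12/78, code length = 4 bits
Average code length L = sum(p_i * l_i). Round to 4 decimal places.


Weighted contributions p_i * l_i:
  F: (19/78) * 2 = 38/78
  D: (6/78) * 5 = 30/78
  B: (13/78) * 3 = 39/78
  E: (10/78) * 4 = 40/78
  A: (18/78) * 3 = 54/78
  G: (12/78) * 4 = 48/78
Sum = (38 + 30 + 39 + 40 + 54 + 48)/78 = 249/78

L = 249/78 = 3.1923 bits/symbol
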